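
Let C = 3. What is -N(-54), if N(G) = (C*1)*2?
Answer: -6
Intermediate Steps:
N(G) = 6 (N(G) = (3*1)*2 = 3*2 = 6)
-N(-54) = -1*6 = -6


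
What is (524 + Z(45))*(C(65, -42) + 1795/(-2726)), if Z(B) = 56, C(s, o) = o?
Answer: -1162870/47 ≈ -24742.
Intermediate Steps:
(524 + Z(45))*(C(65, -42) + 1795/(-2726)) = (524 + 56)*(-42 + 1795/(-2726)) = 580*(-42 + 1795*(-1/2726)) = 580*(-42 - 1795/2726) = 580*(-116287/2726) = -1162870/47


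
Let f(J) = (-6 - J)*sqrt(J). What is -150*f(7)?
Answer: 1950*sqrt(7) ≈ 5159.2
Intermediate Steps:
f(J) = sqrt(J)*(-6 - J)
-150*f(7) = -150*sqrt(7)*(-6 - 1*7) = -150*sqrt(7)*(-6 - 7) = -150*sqrt(7)*(-13) = -(-1950)*sqrt(7) = 1950*sqrt(7)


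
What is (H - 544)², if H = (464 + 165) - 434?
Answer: 121801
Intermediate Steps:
H = 195 (H = 629 - 434 = 195)
(H - 544)² = (195 - 544)² = (-349)² = 121801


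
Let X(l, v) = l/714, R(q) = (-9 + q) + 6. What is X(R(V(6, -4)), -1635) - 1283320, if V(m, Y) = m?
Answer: -305430159/238 ≈ -1.2833e+6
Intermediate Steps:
R(q) = -3 + q
X(l, v) = l/714 (X(l, v) = l*(1/714) = l/714)
X(R(V(6, -4)), -1635) - 1283320 = (-3 + 6)/714 - 1283320 = (1/714)*3 - 1283320 = 1/238 - 1283320 = -305430159/238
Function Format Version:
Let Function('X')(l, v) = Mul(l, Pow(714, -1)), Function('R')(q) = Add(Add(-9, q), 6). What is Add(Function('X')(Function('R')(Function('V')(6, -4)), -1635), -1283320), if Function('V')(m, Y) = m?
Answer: Rational(-305430159, 238) ≈ -1.2833e+6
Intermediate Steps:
Function('R')(q) = Add(-3, q)
Function('X')(l, v) = Mul(Rational(1, 714), l) (Function('X')(l, v) = Mul(l, Rational(1, 714)) = Mul(Rational(1, 714), l))
Add(Function('X')(Function('R')(Function('V')(6, -4)), -1635), -1283320) = Add(Mul(Rational(1, 714), Add(-3, 6)), -1283320) = Add(Mul(Rational(1, 714), 3), -1283320) = Add(Rational(1, 238), -1283320) = Rational(-305430159, 238)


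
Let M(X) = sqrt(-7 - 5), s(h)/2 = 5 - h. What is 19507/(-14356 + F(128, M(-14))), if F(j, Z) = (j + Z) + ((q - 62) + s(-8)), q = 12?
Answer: -69503441/50779879 - 19507*I*sqrt(3)/101559758 ≈ -1.3687 - 0.00033268*I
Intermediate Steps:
s(h) = 10 - 2*h (s(h) = 2*(5 - h) = 10 - 2*h)
M(X) = 2*I*sqrt(3) (M(X) = sqrt(-12) = 2*I*sqrt(3))
F(j, Z) = -24 + Z + j (F(j, Z) = (j + Z) + ((12 - 62) + (10 - 2*(-8))) = (Z + j) + (-50 + (10 + 16)) = (Z + j) + (-50 + 26) = (Z + j) - 24 = -24 + Z + j)
19507/(-14356 + F(128, M(-14))) = 19507/(-14356 + (-24 + 2*I*sqrt(3) + 128)) = 19507/(-14356 + (104 + 2*I*sqrt(3))) = 19507/(-14252 + 2*I*sqrt(3))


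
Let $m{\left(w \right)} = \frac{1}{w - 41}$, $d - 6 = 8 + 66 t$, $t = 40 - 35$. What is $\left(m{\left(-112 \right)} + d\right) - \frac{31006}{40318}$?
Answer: $\frac{1058616370}{3084327} \approx 343.22$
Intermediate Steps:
$t = 5$
$d = 344$ ($d = 6 + \left(8 + 66 \cdot 5\right) = 6 + \left(8 + 330\right) = 6 + 338 = 344$)
$m{\left(w \right)} = \frac{1}{-41 + w}$
$\left(m{\left(-112 \right)} + d\right) - \frac{31006}{40318} = \left(\frac{1}{-41 - 112} + 344\right) - \frac{31006}{40318} = \left(\frac{1}{-153} + 344\right) - \frac{15503}{20159} = \left(- \frac{1}{153} + 344\right) - \frac{15503}{20159} = \frac{52631}{153} - \frac{15503}{20159} = \frac{1058616370}{3084327}$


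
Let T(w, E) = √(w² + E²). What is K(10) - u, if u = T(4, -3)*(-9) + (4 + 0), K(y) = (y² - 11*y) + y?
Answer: 41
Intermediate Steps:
K(y) = y² - 10*y
T(w, E) = √(E² + w²)
u = -41 (u = √((-3)² + 4²)*(-9) + (4 + 0) = √(9 + 16)*(-9) + 4 = √25*(-9) + 4 = 5*(-9) + 4 = -45 + 4 = -41)
K(10) - u = 10*(-10 + 10) - 1*(-41) = 10*0 + 41 = 0 + 41 = 41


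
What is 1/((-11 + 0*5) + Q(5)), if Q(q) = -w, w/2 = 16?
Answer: -1/43 ≈ -0.023256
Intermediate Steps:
w = 32 (w = 2*16 = 32)
Q(q) = -32 (Q(q) = -1*32 = -32)
1/((-11 + 0*5) + Q(5)) = 1/((-11 + 0*5) - 32) = 1/((-11 + 0) - 32) = 1/(-11 - 32) = 1/(-43) = -1/43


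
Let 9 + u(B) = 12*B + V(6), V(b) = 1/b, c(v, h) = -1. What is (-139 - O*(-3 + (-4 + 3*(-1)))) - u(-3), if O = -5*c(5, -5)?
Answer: -265/6 ≈ -44.167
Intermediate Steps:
V(b) = 1/b
u(B) = -53/6 + 12*B (u(B) = -9 + (12*B + 1/6) = -9 + (12*B + ⅙) = -9 + (⅙ + 12*B) = -53/6 + 12*B)
O = 5 (O = -5*(-1) = 5)
(-139 - O*(-3 + (-4 + 3*(-1)))) - u(-3) = (-139 - 5*(-3 + (-4 + 3*(-1)))) - (-53/6 + 12*(-3)) = (-139 - 5*(-3 + (-4 - 3))) - (-53/6 - 36) = (-139 - 5*(-3 - 7)) - 1*(-269/6) = (-139 - 5*(-10)) + 269/6 = (-139 - 1*(-50)) + 269/6 = (-139 + 50) + 269/6 = -89 + 269/6 = -265/6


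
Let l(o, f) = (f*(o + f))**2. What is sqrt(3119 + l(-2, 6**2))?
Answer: sqrt(1501295) ≈ 1225.3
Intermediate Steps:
l(o, f) = f**2*(f + o)**2 (l(o, f) = (f*(f + o))**2 = f**2*(f + o)**2)
sqrt(3119 + l(-2, 6**2)) = sqrt(3119 + (6**2)**2*(6**2 - 2)**2) = sqrt(3119 + 36**2*(36 - 2)**2) = sqrt(3119 + 1296*34**2) = sqrt(3119 + 1296*1156) = sqrt(3119 + 1498176) = sqrt(1501295)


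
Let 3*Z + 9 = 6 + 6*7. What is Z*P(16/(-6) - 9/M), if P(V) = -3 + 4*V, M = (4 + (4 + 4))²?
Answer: -2171/12 ≈ -180.92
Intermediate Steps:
M = 144 (M = (4 + 8)² = 12² = 144)
Z = 13 (Z = -3 + (6 + 6*7)/3 = -3 + (6 + 42)/3 = -3 + (⅓)*48 = -3 + 16 = 13)
Z*P(16/(-6) - 9/M) = 13*(-3 + 4*(16/(-6) - 9/144)) = 13*(-3 + 4*(16*(-⅙) - 9*1/144)) = 13*(-3 + 4*(-8/3 - 1/16)) = 13*(-3 + 4*(-131/48)) = 13*(-3 - 131/12) = 13*(-167/12) = -2171/12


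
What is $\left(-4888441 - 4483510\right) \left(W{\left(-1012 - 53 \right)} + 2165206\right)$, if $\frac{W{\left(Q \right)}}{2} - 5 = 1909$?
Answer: $-20328080365334$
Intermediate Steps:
$W{\left(Q \right)} = 3828$ ($W{\left(Q \right)} = 10 + 2 \cdot 1909 = 10 + 3818 = 3828$)
$\left(-4888441 - 4483510\right) \left(W{\left(-1012 - 53 \right)} + 2165206\right) = \left(-4888441 - 4483510\right) \left(3828 + 2165206\right) = \left(-9371951\right) 2169034 = -20328080365334$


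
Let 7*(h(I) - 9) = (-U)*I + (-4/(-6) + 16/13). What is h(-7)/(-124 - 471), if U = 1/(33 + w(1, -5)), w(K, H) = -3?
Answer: -8467/541450 ≈ -0.015638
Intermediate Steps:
U = 1/30 (U = 1/(33 - 3) = 1/30 ≈ 0.033333)
h(I) = 2531/273 - I/210 (h(I) = 9 + ((-1*1/30)*I + (-4/(-6) + 16/13))/7 = 9 + (-I/30 + (-4*(-1/6) + 16*(1/13)))/7 = 9 + (-I/30 + (2/3 + 16/13))/7 = 9 + (-I/30 + 74/39)/7 = 9 + (74/39 - I/30)/7 = 9 + (74/273 - I/210) = 2531/273 - I/210)
h(-7)/(-124 - 471) = (2531/273 - 1/210*(-7))/(-124 - 471) = (2531/273 + 1/30)/(-595) = (8467/910)*(-1/595) = -8467/541450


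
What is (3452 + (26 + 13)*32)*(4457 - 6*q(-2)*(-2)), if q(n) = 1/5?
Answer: 20959180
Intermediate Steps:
q(n) = ⅕
(3452 + (26 + 13)*32)*(4457 - 6*q(-2)*(-2)) = (3452 + (26 + 13)*32)*(4457 - 6*⅕*(-2)) = (3452 + 39*32)*(4457 - 6/5*(-2)) = (3452 + 1248)*(4457 + 12/5) = 4700*(22297/5) = 20959180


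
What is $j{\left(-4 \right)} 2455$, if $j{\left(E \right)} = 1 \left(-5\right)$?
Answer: $-12275$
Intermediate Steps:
$j{\left(E \right)} = -5$
$j{\left(-4 \right)} 2455 = \left(-5\right) 2455 = -12275$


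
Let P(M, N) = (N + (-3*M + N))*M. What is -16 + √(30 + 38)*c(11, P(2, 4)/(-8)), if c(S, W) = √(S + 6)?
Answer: 18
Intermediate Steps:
P(M, N) = M*(-3*M + 2*N) (P(M, N) = (N + (N - 3*M))*M = (-3*M + 2*N)*M = M*(-3*M + 2*N))
c(S, W) = √(6 + S)
-16 + √(30 + 38)*c(11, P(2, 4)/(-8)) = -16 + √(30 + 38)*√(6 + 11) = -16 + √68*√17 = -16 + (2*√17)*√17 = -16 + 34 = 18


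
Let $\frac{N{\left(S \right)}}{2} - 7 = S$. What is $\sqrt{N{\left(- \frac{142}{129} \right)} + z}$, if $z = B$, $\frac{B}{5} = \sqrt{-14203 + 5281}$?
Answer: $\frac{\sqrt{196338 + 83205 i \sqrt{8922}}}{129} \approx 15.56 + 15.176 i$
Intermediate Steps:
$N{\left(S \right)} = 14 + 2 S$
$B = 5 i \sqrt{8922}$ ($B = 5 \sqrt{-14203 + 5281} = 5 \sqrt{-8922} = 5 i \sqrt{8922} \approx 472.28 i$)
$z = 5 i \sqrt{8922} \approx 472.28 i$
$\sqrt{N{\left(- \frac{142}{129} \right)} + z} = \sqrt{\left(14 + 2 \left(- \frac{142}{129}\right)\right) + 5 i \sqrt{8922}} = \sqrt{\left(14 - \frac{284}{129}\right) + 5 i \sqrt{8922}} = \sqrt{\frac{1522}{129} + 5 i \sqrt{8922}}$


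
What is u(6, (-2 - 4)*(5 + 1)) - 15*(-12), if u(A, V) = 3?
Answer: 183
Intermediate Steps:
u(6, (-2 - 4)*(5 + 1)) - 15*(-12) = 3 - 15*(-12) = 3 + 180 = 183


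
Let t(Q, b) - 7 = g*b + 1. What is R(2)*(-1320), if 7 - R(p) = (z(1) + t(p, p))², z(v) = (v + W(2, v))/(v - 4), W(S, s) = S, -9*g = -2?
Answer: 1725680/27 ≈ 63914.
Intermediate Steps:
g = 2/9 (g = -⅑*(-2) = 2/9 ≈ 0.22222)
z(v) = (2 + v)/(-4 + v) (z(v) = (v + 2)/(v - 4) = (2 + v)/(-4 + v))
t(Q, b) = 8 + 2*b/9 (t(Q, b) = 7 + (2*b/9 + 1) = 7 + (1 + 2*b/9) = 8 + 2*b/9)
R(p) = 7 - (7 + 2*p/9)² (R(p) = 7 - ((2 + 1)/(-4 + 1) + (8 + 2*p/9))² = 7 - (3/(-3) + (8 + 2*p/9))² = 7 - (-⅓*3 + (8 + 2*p/9))² = 7 - (-1 + (8 + 2*p/9))² = 7 - (7 + 2*p/9)²)
R(2)*(-1320) = (7 - (63 + 2*2)²/81)*(-1320) = (7 - (63 + 4)²/81)*(-1320) = (7 - 1/81*67²)*(-1320) = (7 - 1/81*4489)*(-1320) = (7 - 4489/81)*(-1320) = -3922/81*(-1320) = 1725680/27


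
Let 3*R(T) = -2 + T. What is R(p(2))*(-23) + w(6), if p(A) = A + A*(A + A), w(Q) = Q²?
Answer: -76/3 ≈ -25.333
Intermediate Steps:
p(A) = A + 2*A² (p(A) = A + A*(2*A) = A + 2*A²)
R(T) = -⅔ + T/3 (R(T) = (-2 + T)/3 = -⅔ + T/3)
R(p(2))*(-23) + w(6) = (-⅔ + (2*(1 + 2*2))/3)*(-23) + 6² = (-⅔ + (2*(1 + 4))/3)*(-23) + 36 = (-⅔ + (2*5)/3)*(-23) + 36 = (-⅔ + (⅓)*10)*(-23) + 36 = (-⅔ + 10/3)*(-23) + 36 = (8/3)*(-23) + 36 = -184/3 + 36 = -76/3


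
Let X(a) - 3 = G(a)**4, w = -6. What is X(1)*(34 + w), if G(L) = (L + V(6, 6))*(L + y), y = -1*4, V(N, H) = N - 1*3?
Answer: 580692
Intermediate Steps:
V(N, H) = -3 + N (V(N, H) = N - 3 = -3 + N)
y = -4
G(L) = (-4 + L)*(3 + L) (G(L) = (L + (-3 + 6))*(L - 4) = (L + 3)*(-4 + L) = (3 + L)*(-4 + L) = (-4 + L)*(3 + L))
X(a) = 3 + (-12 + a**2 - a)**4
X(1)*(34 + w) = (3 + (-12 + 1**2 - 1*1)**4)*(34 - 6) = (3 + (-12 + 1 - 1)**4)*28 = (3 + (-12)**4)*28 = (3 + 20736)*28 = 20739*28 = 580692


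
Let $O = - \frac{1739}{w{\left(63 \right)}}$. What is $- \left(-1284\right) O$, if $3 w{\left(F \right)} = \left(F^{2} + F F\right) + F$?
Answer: $- \frac{744292}{889} \approx -837.22$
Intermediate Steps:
$w{\left(F \right)} = \frac{F}{3} + \frac{2 F^{2}}{3}$ ($w{\left(F \right)} = \frac{\left(F^{2} + F F\right) + F}{3} = \frac{\left(F^{2} + F^{2}\right) + F}{3} = \frac{2 F^{2} + F}{3} = \frac{F + 2 F^{2}}{3} = \frac{F}{3} + \frac{2 F^{2}}{3}$)
$O = - \frac{1739}{2667}$ ($O = - \frac{1739}{\frac{1}{3} \cdot 63 \left(1 + 2 \cdot 63\right)} = - \frac{1739}{\frac{1}{3} \cdot 63 \left(1 + 126\right)} = - \frac{1739}{\frac{1}{3} \cdot 63 \cdot 127} = - \frac{1739}{2667} \approx -0.65204$)
$- \left(-1284\right) O = - \frac{\left(-1284\right) \left(-1739\right)}{2667} = \left(-1\right) \frac{744292}{889} = - \frac{744292}{889}$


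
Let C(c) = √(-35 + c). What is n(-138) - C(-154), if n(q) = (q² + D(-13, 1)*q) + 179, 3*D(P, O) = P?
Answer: 19821 - 3*I*√21 ≈ 19821.0 - 13.748*I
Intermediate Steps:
D(P, O) = P/3
n(q) = 179 + q² - 13*q/3 (n(q) = (q² + ((⅓)*(-13))*q) + 179 = (q² - 13*q/3) + 179 = 179 + q² - 13*q/3)
n(-138) - C(-154) = (179 + (-138)² - 13/3*(-138)) - √(-35 - 154) = (179 + 19044 + 598) - √(-189) = 19821 - 3*I*√21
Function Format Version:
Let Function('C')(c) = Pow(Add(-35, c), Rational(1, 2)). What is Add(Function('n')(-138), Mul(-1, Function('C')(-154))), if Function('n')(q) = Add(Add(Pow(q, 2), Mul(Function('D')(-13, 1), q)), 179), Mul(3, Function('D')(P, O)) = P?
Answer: Add(19821, Mul(-3, I, Pow(21, Rational(1, 2)))) ≈ Add(19821., Mul(-13.748, I))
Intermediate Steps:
Function('D')(P, O) = Mul(Rational(1, 3), P)
Function('n')(q) = Add(179, Pow(q, 2), Mul(Rational(-13, 3), q)) (Function('n')(q) = Add(Add(Pow(q, 2), Mul(Mul(Rational(1, 3), -13), q)), 179) = Add(Add(Pow(q, 2), Mul(Rational(-13, 3), q)), 179) = Add(179, Pow(q, 2), Mul(Rational(-13, 3), q)))
Add(Function('n')(-138), Mul(-1, Function('C')(-154))) = Add(Add(179, Pow(-138, 2), Mul(Rational(-13, 3), -138)), Mul(-1, Pow(Add(-35, -154), Rational(1, 2)))) = Add(Add(179, 19044, 598), Mul(-1, Pow(-189, Rational(1, 2)))) = Add(19821, Mul(-1, Mul(3, I, Pow(21, Rational(1, 2))))) = Add(19821, Mul(-3, I, Pow(21, Rational(1, 2))))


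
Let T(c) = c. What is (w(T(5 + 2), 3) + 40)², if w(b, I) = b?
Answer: 2209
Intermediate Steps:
(w(T(5 + 2), 3) + 40)² = ((5 + 2) + 40)² = (7 + 40)² = 47² = 2209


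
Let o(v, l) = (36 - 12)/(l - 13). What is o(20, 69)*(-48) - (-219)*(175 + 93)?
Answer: 410700/7 ≈ 58671.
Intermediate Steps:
o(v, l) = 24/(-13 + l)
o(20, 69)*(-48) - (-219)*(175 + 93) = (24/(-13 + 69))*(-48) - (-219)*(175 + 93) = (24/56)*(-48) - (-219)*268 = (24*(1/56))*(-48) - 1*(-58692) = (3/7)*(-48) + 58692 = -144/7 + 58692 = 410700/7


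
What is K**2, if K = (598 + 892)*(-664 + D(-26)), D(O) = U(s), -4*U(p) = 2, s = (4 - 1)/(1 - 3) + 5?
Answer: 980307911025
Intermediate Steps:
s = 7/2 (s = 3/(-2) + 5 = 3*(-1/2) + 5 = -3/2 + 5 = 7/2 ≈ 3.5000)
U(p) = -1/2 (U(p) = -1/4*2 = -1/2)
D(O) = -1/2
K = -990105 (K = (598 + 892)*(-664 - 1/2) = 1490*(-1329/2) = -990105)
K**2 = (-990105)**2 = 980307911025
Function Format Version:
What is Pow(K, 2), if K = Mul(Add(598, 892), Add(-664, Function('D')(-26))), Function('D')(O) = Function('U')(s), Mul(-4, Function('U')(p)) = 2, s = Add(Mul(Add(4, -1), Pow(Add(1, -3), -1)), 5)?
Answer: 980307911025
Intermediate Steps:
s = Rational(7, 2) (s = Add(Mul(3, Pow(-2, -1)), 5) = Add(Mul(3, Rational(-1, 2)), 5) = Add(Rational(-3, 2), 5) = Rational(7, 2) ≈ 3.5000)
Function('U')(p) = Rational(-1, 2) (Function('U')(p) = Mul(Rational(-1, 4), 2) = Rational(-1, 2))
Function('D')(O) = Rational(-1, 2)
K = -990105 (K = Mul(Add(598, 892), Add(-664, Rational(-1, 2))) = Mul(1490, Rational(-1329, 2)) = -990105)
Pow(K, 2) = Pow(-990105, 2) = 980307911025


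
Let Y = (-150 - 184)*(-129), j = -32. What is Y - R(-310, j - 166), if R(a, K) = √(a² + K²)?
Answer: 43086 - 2*√33826 ≈ 42718.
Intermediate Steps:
Y = 43086 (Y = -334*(-129) = 43086)
R(a, K) = √(K² + a²)
Y - R(-310, j - 166) = 43086 - √((-32 - 166)² + (-310)²) = 43086 - √((-198)² + 96100) = 43086 - √(39204 + 96100) = 43086 - √135304 = 43086 - 2*√33826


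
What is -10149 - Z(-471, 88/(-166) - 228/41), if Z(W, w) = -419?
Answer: -9730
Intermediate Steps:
-10149 - Z(-471, 88/(-166) - 228/41) = -10149 - 1*(-419) = -10149 + 419 = -9730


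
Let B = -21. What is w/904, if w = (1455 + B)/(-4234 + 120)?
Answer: -717/1859528 ≈ -0.00038558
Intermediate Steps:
w = -717/2057 (w = (1455 - 21)/(-4234 + 120) = 1434/(-4114) = 1434*(-1/4114) = -717/2057 ≈ -0.34857)
w/904 = -717/2057/904 = -717/2057*1/904 = -717/1859528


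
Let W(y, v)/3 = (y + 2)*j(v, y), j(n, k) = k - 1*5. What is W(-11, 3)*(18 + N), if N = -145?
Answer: -54864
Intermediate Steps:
j(n, k) = -5 + k (j(n, k) = k - 5 = -5 + k)
W(y, v) = 3*(-5 + y)*(2 + y) (W(y, v) = 3*((y + 2)*(-5 + y)) = 3*((2 + y)*(-5 + y)) = 3*((-5 + y)*(2 + y)) = 3*(-5 + y)*(2 + y))
W(-11, 3)*(18 + N) = (3*(-5 - 11)*(2 - 11))*(18 - 145) = (3*(-16)*(-9))*(-127) = 432*(-127) = -54864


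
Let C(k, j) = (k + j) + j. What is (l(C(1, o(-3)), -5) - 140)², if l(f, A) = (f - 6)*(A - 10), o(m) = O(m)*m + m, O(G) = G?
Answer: 60025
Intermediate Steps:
o(m) = m + m² (o(m) = m*m + m = m² + m = m + m²)
C(k, j) = k + 2*j (C(k, j) = (j + k) + j = k + 2*j)
l(f, A) = (-10 + A)*(-6 + f) (l(f, A) = (-6 + f)*(-10 + A) = (-10 + A)*(-6 + f))
(l(C(1, o(-3)), -5) - 140)² = ((60 - 10*(1 + 2*(-3*(1 - 3))) - 6*(-5) - 5*(1 + 2*(-3*(1 - 3)))) - 140)² = ((60 - 10*(1 + 2*(-3*(-2))) + 30 - 5*(1 + 2*(-3*(-2)))) - 140)² = ((60 - 10*(1 + 2*6) + 30 - 5*(1 + 2*6)) - 140)² = ((60 - 10*(1 + 12) + 30 - 5*(1 + 12)) - 140)² = ((60 - 10*13 + 30 - 5*13) - 140)² = ((60 - 130 + 30 - 65) - 140)² = (-105 - 140)² = (-245)² = 60025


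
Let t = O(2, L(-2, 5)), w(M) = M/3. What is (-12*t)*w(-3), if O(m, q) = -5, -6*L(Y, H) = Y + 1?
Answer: -60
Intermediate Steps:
L(Y, H) = -⅙ - Y/6 (L(Y, H) = -(Y + 1)/6 = -(1 + Y)/6 = -⅙ - Y/6)
w(M) = M/3 (w(M) = M*(⅓) = M/3)
t = -5
(-12*t)*w(-3) = (-12*(-5))*((⅓)*(-3)) = 60*(-1) = -60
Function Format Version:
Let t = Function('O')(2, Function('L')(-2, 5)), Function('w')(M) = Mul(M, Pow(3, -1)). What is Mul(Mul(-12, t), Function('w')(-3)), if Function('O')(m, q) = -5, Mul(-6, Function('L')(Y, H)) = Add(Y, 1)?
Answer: -60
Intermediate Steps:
Function('L')(Y, H) = Add(Rational(-1, 6), Mul(Rational(-1, 6), Y)) (Function('L')(Y, H) = Mul(Rational(-1, 6), Add(Y, 1)) = Mul(Rational(-1, 6), Add(1, Y)) = Add(Rational(-1, 6), Mul(Rational(-1, 6), Y)))
Function('w')(M) = Mul(Rational(1, 3), M) (Function('w')(M) = Mul(M, Rational(1, 3)) = Mul(Rational(1, 3), M))
t = -5
Mul(Mul(-12, t), Function('w')(-3)) = Mul(Mul(-12, -5), Mul(Rational(1, 3), -3)) = Mul(60, -1) = -60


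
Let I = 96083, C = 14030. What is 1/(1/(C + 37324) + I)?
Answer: 51354/4934246383 ≈ 1.0408e-5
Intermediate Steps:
1/(1/(C + 37324) + I) = 1/(1/(14030 + 37324) + 96083) = 1/(1/51354 + 96083) = 1/(4934246383/51354) = 51354/4934246383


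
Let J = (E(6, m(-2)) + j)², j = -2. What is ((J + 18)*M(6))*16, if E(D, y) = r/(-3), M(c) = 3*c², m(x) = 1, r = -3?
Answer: 32832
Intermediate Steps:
E(D, y) = 1 (E(D, y) = -3/(-3) = -3*(-⅓) = 1)
J = 1 (J = (1 - 2)² = (-1)² = 1)
((J + 18)*M(6))*16 = ((1 + 18)*(3*6²))*16 = (19*(3*36))*16 = (19*108)*16 = 2052*16 = 32832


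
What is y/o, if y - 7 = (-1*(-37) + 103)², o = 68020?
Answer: 19607/68020 ≈ 0.28825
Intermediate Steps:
y = 19607 (y = 7 + (-1*(-37) + 103)² = 7 + (37 + 103)² = 7 + 140² = 7 + 19600 = 19607)
y/o = 19607/68020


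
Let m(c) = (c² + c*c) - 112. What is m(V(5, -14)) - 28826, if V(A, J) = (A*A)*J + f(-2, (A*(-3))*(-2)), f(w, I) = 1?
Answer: 214664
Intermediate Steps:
V(A, J) = 1 + J*A² (V(A, J) = (A*A)*J + 1 = A²*J + 1 = J*A² + 1 = 1 + J*A²)
m(c) = -112 + 2*c² (m(c) = (c² + c²) - 112 = 2*c² - 112 = -112 + 2*c²)
m(V(5, -14)) - 28826 = (-112 + 2*(1 - 14*5²)²) - 28826 = (-112 + 2*(1 - 14*25)²) - 28826 = (-112 + 2*(1 - 350)²) - 28826 = (-112 + 2*(-349)²) - 28826 = (-112 + 2*121801) - 28826 = (-112 + 243602) - 28826 = 243490 - 28826 = 214664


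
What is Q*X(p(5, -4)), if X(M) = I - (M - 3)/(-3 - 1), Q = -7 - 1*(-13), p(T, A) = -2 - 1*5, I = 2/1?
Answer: -3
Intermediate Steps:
I = 2 (I = 2*1 = 2)
p(T, A) = -7 (p(T, A) = -2 - 5 = -7)
Q = 6 (Q = -7 + 13 = 6)
X(M) = 5/4 + M/4 (X(M) = 2 - (M - 3)/(-3 - 1) = 2 - (-3 + M)/(-4) = 2 - (-3 + M)*(-1)/4 = 2 - (3/4 - M/4) = 2 + (-3/4 + M/4) = 5/4 + M/4)
Q*X(p(5, -4)) = 6*(5/4 + (1/4)*(-7)) = 6*(5/4 - 7/4) = 6*(-1/2) = -3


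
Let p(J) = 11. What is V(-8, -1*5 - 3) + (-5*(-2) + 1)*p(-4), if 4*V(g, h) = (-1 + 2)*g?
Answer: 119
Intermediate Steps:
V(g, h) = g/4 (V(g, h) = ((-1 + 2)*g)/4 = (1*g)/4 = g/4)
V(-8, -1*5 - 3) + (-5*(-2) + 1)*p(-4) = (¼)*(-8) + (-5*(-2) + 1)*11 = -2 + (10 + 1)*11 = -2 + 11*11 = -2 + 121 = 119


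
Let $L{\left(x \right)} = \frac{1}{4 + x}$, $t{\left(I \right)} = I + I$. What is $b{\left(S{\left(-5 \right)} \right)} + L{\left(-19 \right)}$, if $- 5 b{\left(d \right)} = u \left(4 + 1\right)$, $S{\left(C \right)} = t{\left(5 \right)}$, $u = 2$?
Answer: $- \frac{31}{15} \approx -2.0667$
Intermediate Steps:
$t{\left(I \right)} = 2 I$
$S{\left(C \right)} = 10$ ($S{\left(C \right)} = 2 \cdot 5 = 10$)
$b{\left(d \right)} = -2$ ($b{\left(d \right)} = - \frac{2 \left(4 + 1\right)}{5} = - \frac{2 \cdot 5}{5} = \left(- \frac{1}{5}\right) 10 = -2$)
$b{\left(S{\left(-5 \right)} \right)} + L{\left(-19 \right)} = -2 + \frac{1}{4 - 19} = -2 + \frac{1}{-15} = -2 - \frac{1}{15} = - \frac{31}{15}$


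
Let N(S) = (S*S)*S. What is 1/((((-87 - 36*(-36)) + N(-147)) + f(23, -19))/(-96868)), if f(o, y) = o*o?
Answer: 96868/3174785 ≈ 0.030512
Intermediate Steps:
N(S) = S³ (N(S) = S²*S = S³)
f(o, y) = o²
1/((((-87 - 36*(-36)) + N(-147)) + f(23, -19))/(-96868)) = 1/((((-87 - 36*(-36)) + (-147)³) + 23²)/(-96868)) = 1/((((-87 + 1296) - 3176523) + 529)*(-1/96868)) = 1/(((1209 - 3176523) + 529)*(-1/96868)) = 1/((-3175314 + 529)*(-1/96868)) = 1/(-3174785*(-1/96868)) = 1/(3174785/96868) = 96868/3174785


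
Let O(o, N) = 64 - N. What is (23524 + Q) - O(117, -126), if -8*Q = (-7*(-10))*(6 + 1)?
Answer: 93091/4 ≈ 23273.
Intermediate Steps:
Q = -245/4 (Q = -(-7*(-10))*(6 + 1)/8 = -35*7/4 = -1/8*490 = -245/4 ≈ -61.250)
(23524 + Q) - O(117, -126) = (23524 - 245/4) - (64 - 1*(-126)) = 93851/4 - (64 + 126) = 93851/4 - 1*190 = 93851/4 - 190 = 93091/4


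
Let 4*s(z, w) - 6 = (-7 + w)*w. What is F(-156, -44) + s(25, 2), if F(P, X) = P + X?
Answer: -201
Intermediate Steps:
s(z, w) = 3/2 + w*(-7 + w)/4 (s(z, w) = 3/2 + ((-7 + w)*w)/4 = 3/2 + (w*(-7 + w))/4 = 3/2 + w*(-7 + w)/4)
F(-156, -44) + s(25, 2) = (-156 - 44) + (3/2 - 7/4*2 + (¼)*2²) = -200 + (3/2 - 7/2 + (¼)*4) = -200 + (3/2 - 7/2 + 1) = -200 - 1 = -201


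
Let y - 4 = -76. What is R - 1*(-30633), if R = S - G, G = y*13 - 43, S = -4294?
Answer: 27318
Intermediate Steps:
y = -72 (y = 4 - 76 = -72)
G = -979 (G = -72*13 - 43 = -936 - 43 = -979)
R = -3315 (R = -4294 - 1*(-979) = -4294 + 979 = -3315)
R - 1*(-30633) = -3315 - 1*(-30633) = -3315 + 30633 = 27318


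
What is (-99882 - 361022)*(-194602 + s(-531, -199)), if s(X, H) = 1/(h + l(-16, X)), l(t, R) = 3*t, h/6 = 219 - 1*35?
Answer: 11839454849843/132 ≈ 8.9693e+10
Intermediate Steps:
h = 1104 (h = 6*(219 - 1*35) = 6*(219 - 35) = 6*184 = 1104)
s(X, H) = 1/1056 (s(X, H) = 1/(1104 + 3*(-16)) = 1/(1104 - 48) = 1/1056)
(-99882 - 361022)*(-194602 + s(-531, -199)) = (-99882 - 361022)*(-194602 + 1/1056) = -460904*(-205499711/1056) = 11839454849843/132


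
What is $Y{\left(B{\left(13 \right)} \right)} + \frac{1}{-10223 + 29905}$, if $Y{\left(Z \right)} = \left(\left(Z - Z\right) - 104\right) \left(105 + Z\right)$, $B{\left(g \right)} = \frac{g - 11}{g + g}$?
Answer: $- \frac{215084895}{19682} \approx -10928.0$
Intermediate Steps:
$B{\left(g \right)} = \frac{-11 + g}{2 g}$
$Y{\left(Z \right)} = -10920 - 104 Z$ ($Y{\left(Z \right)} = \left(0 - 104\right) \left(105 + Z\right) = - 104 \left(105 + Z\right) = -10920 - 104 Z$)
$Y{\left(B{\left(13 \right)} \right)} + \frac{1}{-10223 + 29905} = \left(-10920 - 104 \frac{-11 + 13}{2 \cdot 13}\right) + \frac{1}{-10223 + 29905} = \left(-10920 - 104 \cdot \frac{1}{2} \cdot \frac{1}{13} \cdot 2\right) + \frac{1}{19682} = \left(-10920 - 8\right) + \frac{1}{19682} = -10928 + \frac{1}{19682} = - \frac{215084895}{19682}$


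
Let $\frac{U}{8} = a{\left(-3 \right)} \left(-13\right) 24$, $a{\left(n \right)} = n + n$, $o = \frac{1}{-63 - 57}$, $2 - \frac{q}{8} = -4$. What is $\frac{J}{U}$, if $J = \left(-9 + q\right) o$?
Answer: $- \frac{1}{46080} \approx -2.1701 \cdot 10^{-5}$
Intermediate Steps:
$q = 48$ ($q = 16 - -32 = 16 + 32 = 48$)
$o = - \frac{1}{120}$ ($o = \frac{1}{-120} = - \frac{1}{120} \approx -0.0083333$)
$a{\left(n \right)} = 2 n$
$U = 14976$ ($U = 8 \cdot 2 \left(-3\right) \left(-13\right) 24 = 8 \left(-6\right) \left(-13\right) 24 = 8 \cdot 78 \cdot 24 = 8 \cdot 1872 = 14976$)
$J = - \frac{13}{40}$ ($J = \left(-9 + 48\right) \left(- \frac{1}{120}\right) = 39 \left(- \frac{1}{120}\right) = - \frac{13}{40} \approx -0.325$)
$\frac{J}{U} = - \frac{13}{40 \cdot 14976} = \left(- \frac{13}{40}\right) \frac{1}{14976} = - \frac{1}{46080}$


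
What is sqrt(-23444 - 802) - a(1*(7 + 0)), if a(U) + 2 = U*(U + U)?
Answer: -96 + 3*I*sqrt(2694) ≈ -96.0 + 155.71*I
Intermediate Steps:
a(U) = -2 + 2*U**2 (a(U) = -2 + U*(U + U) = -2 + U*(2*U) = -2 + 2*U**2)
sqrt(-23444 - 802) - a(1*(7 + 0)) = sqrt(-23444 - 802) - (-2 + 2*(1*(7 + 0))**2) = sqrt(-24246) - (-2 + 2*(1*7)**2) = 3*I*sqrt(2694) - (-2 + 2*7**2) = 3*I*sqrt(2694) - (-2 + 2*49) = 3*I*sqrt(2694) - (-2 + 98) = 3*I*sqrt(2694) - 1*96 = 3*I*sqrt(2694) - 96 = -96 + 3*I*sqrt(2694)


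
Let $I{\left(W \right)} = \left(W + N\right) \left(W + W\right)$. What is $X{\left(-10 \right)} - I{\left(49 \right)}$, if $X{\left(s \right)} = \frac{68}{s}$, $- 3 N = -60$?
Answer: $- \frac{33844}{5} \approx -6768.8$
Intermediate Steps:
$N = 20$ ($N = \left(- \frac{1}{3}\right) \left(-60\right) = 20$)
$I{\left(W \right)} = 2 W \left(20 + W\right)$ ($I{\left(W \right)} = \left(W + 20\right) \left(W + W\right) = \left(20 + W\right) 2 W = 2 W \left(20 + W\right)$)
$X{\left(-10 \right)} - I{\left(49 \right)} = \frac{68}{-10} - 2 \cdot 49 \left(20 + 49\right) = 68 \left(- \frac{1}{10}\right) - 2 \cdot 49 \cdot 69 = - \frac{34}{5} - 6762 = - \frac{33844}{5}$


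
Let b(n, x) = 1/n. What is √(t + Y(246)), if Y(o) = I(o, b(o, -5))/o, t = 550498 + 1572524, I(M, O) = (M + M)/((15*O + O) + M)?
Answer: 3*√54020929308613/15133 ≈ 1457.1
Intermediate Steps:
I(M, O) = 2*M/(M + 16*O) (I(M, O) = (2*M)/(16*O + M) = (2*M)/(M + 16*O) = 2*M/(M + 16*O))
t = 2123022
Y(o) = 2/(o + 16/o) (Y(o) = (2*o/(o + 16/o))/o = 2/(o + 16/o))
√(t + Y(246)) = √(2123022 + 2*246/(16 + 246²)) = √(2123022 + 2*246/(16 + 60516)) = √(2123022 + 2*246/60532) = √(2123022 + 2*246*(1/60532)) = √(2123022 + 123/15133) = √(32127692049/15133) = 3*√54020929308613/15133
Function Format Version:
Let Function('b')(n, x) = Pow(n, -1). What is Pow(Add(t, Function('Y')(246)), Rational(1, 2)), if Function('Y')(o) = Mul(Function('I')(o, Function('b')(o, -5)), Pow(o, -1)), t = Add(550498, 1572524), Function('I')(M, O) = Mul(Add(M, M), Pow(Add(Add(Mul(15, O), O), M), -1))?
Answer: Mul(Rational(3, 15133), Pow(54020929308613, Rational(1, 2))) ≈ 1457.1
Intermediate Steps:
Function('I')(M, O) = Mul(2, M, Pow(Add(M, Mul(16, O)), -1)) (Function('I')(M, O) = Mul(Mul(2, M), Pow(Add(Mul(16, O), M), -1)) = Mul(Mul(2, M), Pow(Add(M, Mul(16, O)), -1)) = Mul(2, M, Pow(Add(M, Mul(16, O)), -1)))
t = 2123022
Function('Y')(o) = Mul(2, Pow(Add(o, Mul(16, Pow(o, -1))), -1)) (Function('Y')(o) = Mul(Mul(2, o, Pow(Add(o, Mul(16, Pow(o, -1))), -1)), Pow(o, -1)) = Mul(2, Pow(Add(o, Mul(16, Pow(o, -1))), -1)))
Pow(Add(t, Function('Y')(246)), Rational(1, 2)) = Pow(Add(2123022, Mul(2, 246, Pow(Add(16, Pow(246, 2)), -1))), Rational(1, 2)) = Pow(Add(2123022, Mul(2, 246, Pow(Add(16, 60516), -1))), Rational(1, 2)) = Pow(Add(2123022, Mul(2, 246, Pow(60532, -1))), Rational(1, 2)) = Pow(Add(2123022, Mul(2, 246, Rational(1, 60532))), Rational(1, 2)) = Pow(Add(2123022, Rational(123, 15133)), Rational(1, 2)) = Pow(Rational(32127692049, 15133), Rational(1, 2)) = Mul(Rational(3, 15133), Pow(54020929308613, Rational(1, 2)))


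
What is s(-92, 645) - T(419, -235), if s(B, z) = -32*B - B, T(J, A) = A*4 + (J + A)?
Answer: 3792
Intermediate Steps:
T(J, A) = J + 5*A (T(J, A) = 4*A + (A + J) = J + 5*A)
s(B, z) = -33*B
s(-92, 645) - T(419, -235) = -33*(-92) - (419 + 5*(-235)) = 3036 - (419 - 1175) = 3036 - 1*(-756) = 3036 + 756 = 3792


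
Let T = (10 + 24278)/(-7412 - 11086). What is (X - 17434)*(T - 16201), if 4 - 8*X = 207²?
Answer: 9107049740727/24664 ≈ 3.6924e+8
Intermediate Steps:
X = -42845/8 (X = ½ - ⅛*207² = ½ - ⅛*42849 = ½ - 42849/8 = -42845/8 ≈ -5355.6)
T = -4048/3083 (T = 24288/(-18498) = 24288*(-1/18498) = -4048/3083 ≈ -1.3130)
(X - 17434)*(T - 16201) = (-42845/8 - 17434)*(-4048/3083 - 16201) = -182317/8*(-49951731/3083) = 9107049740727/24664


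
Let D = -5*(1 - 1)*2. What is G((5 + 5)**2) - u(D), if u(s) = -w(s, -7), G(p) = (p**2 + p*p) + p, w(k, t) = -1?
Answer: 20099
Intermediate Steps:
G(p) = p + 2*p**2 (G(p) = (p**2 + p**2) + p = 2*p**2 + p = p + 2*p**2)
D = 0 (D = -5*0*2 = 0*2 = 0)
u(s) = 1 (u(s) = -1*(-1) = 1)
G((5 + 5)**2) - u(D) = (5 + 5)**2*(1 + 2*(5 + 5)**2) - 1*1 = 10**2*(1 + 2*10**2) - 1 = 100*(1 + 2*100) - 1 = 100*(1 + 200) - 1 = 100*201 - 1 = 20100 - 1 = 20099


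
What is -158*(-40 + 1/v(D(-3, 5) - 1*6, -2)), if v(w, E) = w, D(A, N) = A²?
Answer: 18802/3 ≈ 6267.3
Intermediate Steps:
-158*(-40 + 1/v(D(-3, 5) - 1*6, -2)) = -158*(-40 + 1/((-3)² - 1*6)) = -158*(-40 + 1/(9 - 6)) = -158*(-40 + 1/3) = -158*(-40 + ⅓) = -158*(-119/3) = 18802/3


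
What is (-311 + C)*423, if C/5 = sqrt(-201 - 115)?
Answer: -131553 + 4230*I*sqrt(79) ≈ -1.3155e+5 + 37597.0*I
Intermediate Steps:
C = 10*I*sqrt(79) (C = 5*sqrt(-201 - 115) = 5*sqrt(-316) = 5*(2*I*sqrt(79)) = 10*I*sqrt(79) ≈ 88.882*I)
(-311 + C)*423 = (-311 + 10*I*sqrt(79))*423 = -131553 + 4230*I*sqrt(79)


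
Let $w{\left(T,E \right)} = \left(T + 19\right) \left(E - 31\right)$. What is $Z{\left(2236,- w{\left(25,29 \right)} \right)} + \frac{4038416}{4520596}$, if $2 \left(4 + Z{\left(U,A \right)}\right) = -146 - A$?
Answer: $- \frac{135738425}{1130149} \approx -120.11$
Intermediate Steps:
$w{\left(T,E \right)} = \left(-31 + E\right) \left(19 + T\right)$ ($w{\left(T,E \right)} = \left(19 + T\right) \left(-31 + E\right) = \left(-31 + E\right) \left(19 + T\right)$)
$Z{\left(U,A \right)} = -77 - \frac{A}{2}$ ($Z{\left(U,A \right)} = -4 + \frac{-146 - A}{2} = -4 - \left(73 + \frac{A}{2}\right) = -77 - \frac{A}{2}$)
$Z{\left(2236,- w{\left(25,29 \right)} \right)} + \frac{4038416}{4520596} = \left(-77 - \frac{\left(-1\right) \left(-589 - 775 + 19 \cdot 29 + 29 \cdot 25\right)}{2}\right) + \frac{4038416}{4520596} = \left(-77 - \frac{\left(-1\right) \left(-589 - 775 + 551 + 725\right)}{2}\right) + 4038416 \cdot \frac{1}{4520596} = \left(-77 - \frac{\left(-1\right) \left(-88\right)}{2}\right) + \frac{1009604}{1130149} = \left(-77 - 44\right) + \frac{1009604}{1130149} = -121 + \frac{1009604}{1130149} = - \frac{135738425}{1130149}$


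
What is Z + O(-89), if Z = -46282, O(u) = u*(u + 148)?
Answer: -51533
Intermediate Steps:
O(u) = u*(148 + u)
Z + O(-89) = -46282 - 89*(148 - 89) = -46282 - 89*59 = -46282 - 5251 = -51533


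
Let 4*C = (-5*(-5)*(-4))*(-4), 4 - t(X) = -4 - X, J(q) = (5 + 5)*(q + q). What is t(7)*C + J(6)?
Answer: 1620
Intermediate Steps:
J(q) = 20*q (J(q) = 10*(2*q) = 20*q)
t(X) = 8 + X (t(X) = 4 - (-4 - X) = 4 + (4 + X) = 8 + X)
C = 100 (C = ((-5*(-5)*(-4))*(-4))/4 = ((25*(-4))*(-4))/4 = (-100*(-4))/4 = (1/4)*400 = 100)
t(7)*C + J(6) = (8 + 7)*100 + 20*6 = 15*100 + 120 = 1500 + 120 = 1620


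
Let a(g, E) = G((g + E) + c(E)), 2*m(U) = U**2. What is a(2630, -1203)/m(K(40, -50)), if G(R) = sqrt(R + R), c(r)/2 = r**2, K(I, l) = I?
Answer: sqrt(5791690)/800 ≈ 3.0082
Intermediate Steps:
c(r) = 2*r**2
m(U) = U**2/2
G(R) = sqrt(2)*sqrt(R) (G(R) = sqrt(2*R) = sqrt(2)*sqrt(R))
a(g, E) = sqrt(2)*sqrt(E + g + 2*E**2) (a(g, E) = sqrt(2)*sqrt((g + E) + 2*E**2) = sqrt(2)*sqrt((E + g) + 2*E**2) = sqrt(2)*sqrt(E + g + 2*E**2))
a(2630, -1203)/m(K(40, -50)) = sqrt(2*(-1203) + 2*2630 + 4*(-1203)**2)/(((1/2)*40**2)) = sqrt(-2406 + 5260 + 4*1447209)/(((1/2)*1600)) = sqrt(-2406 + 5260 + 5788836)/800 = sqrt(5791690)*(1/800) = sqrt(5791690)/800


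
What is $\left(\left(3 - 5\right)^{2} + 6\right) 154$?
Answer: $1540$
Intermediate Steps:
$\left(\left(3 - 5\right)^{2} + 6\right) 154 = \left(\left(-2\right)^{2} + 6\right) 154 = \left(4 + 6\right) 154 = 10 \cdot 154 = 1540$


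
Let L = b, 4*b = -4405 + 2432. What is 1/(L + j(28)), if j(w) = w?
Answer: -4/1861 ≈ -0.0021494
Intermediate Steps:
b = -1973/4 (b = (-4405 + 2432)/4 = (1/4)*(-1973) = -1973/4 ≈ -493.25)
L = -1973/4 ≈ -493.25
1/(L + j(28)) = 1/(-1973/4 + 28) = 1/(-1861/4) = -4/1861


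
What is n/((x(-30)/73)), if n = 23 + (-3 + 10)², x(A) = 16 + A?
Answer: -2628/7 ≈ -375.43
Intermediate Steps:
n = 72 (n = 23 + 7² = 23 + 49 = 72)
n/((x(-30)/73)) = 72/(((16 - 30)/73)) = 72/((-14*1/73)) = 72/(-14/73) = 72*(-73/14) = -2628/7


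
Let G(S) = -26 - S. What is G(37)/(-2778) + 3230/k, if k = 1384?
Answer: 755011/320396 ≈ 2.3565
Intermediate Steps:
G(37)/(-2778) + 3230/k = (-26 - 1*37)/(-2778) + 3230/1384 = (-26 - 37)*(-1/2778) + 3230*(1/1384) = -63*(-1/2778) + 1615/692 = 21/926 + 1615/692 = 755011/320396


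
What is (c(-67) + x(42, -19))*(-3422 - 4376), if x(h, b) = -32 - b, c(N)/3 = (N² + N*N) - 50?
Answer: -208760258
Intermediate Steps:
c(N) = -150 + 6*N² (c(N) = 3*((N² + N*N) - 50) = 3*((N² + N²) - 50) = 3*(2*N² - 50) = 3*(-50 + 2*N²) = -150 + 6*N²)
(c(-67) + x(42, -19))*(-3422 - 4376) = ((-150 + 6*(-67)²) + (-32 - 1*(-19)))*(-3422 - 4376) = ((-150 + 6*4489) + (-32 + 19))*(-7798) = ((-150 + 26934) - 13)*(-7798) = (26784 - 13)*(-7798) = 26771*(-7798) = -208760258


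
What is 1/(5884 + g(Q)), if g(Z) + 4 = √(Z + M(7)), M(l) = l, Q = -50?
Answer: 5880/34574443 - I*√43/34574443 ≈ 0.00017007 - 1.8966e-7*I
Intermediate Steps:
g(Z) = -4 + √(7 + Z) (g(Z) = -4 + √(Z + 7) = -4 + √(7 + Z))
1/(5884 + g(Q)) = 1/(5884 + (-4 + √(7 - 50))) = 1/(5884 + (-4 + √(-43))) = 1/(5884 + (-4 + I*√43)) = 1/(5880 + I*√43)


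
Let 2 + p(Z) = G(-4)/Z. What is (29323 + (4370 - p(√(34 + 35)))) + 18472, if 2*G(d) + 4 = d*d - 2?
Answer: 52167 - 5*√69/69 ≈ 52166.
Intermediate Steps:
G(d) = -3 + d²/2 (G(d) = -2 + (d*d - 2)/2 = -2 + (d² - 2)/2 = -2 + (-2 + d²)/2 = -2 + (-1 + d²/2) = -3 + d²/2)
p(Z) = -2 + 5/Z (p(Z) = -2 + (-3 + (½)*(-4)²)/Z = -2 + (-3 + (½)*16)/Z = -2 + (-3 + 8)/Z = -2 + 5/Z)
(29323 + (4370 - p(√(34 + 35)))) + 18472 = (29323 + (4370 - (-2 + 5/(√(34 + 35))))) + 18472 = (29323 + (4370 - (-2 + 5/(√69)))) + 18472 = (29323 + (4370 - (-2 + 5*(√69/69)))) + 18472 = (29323 + (4370 - (-2 + 5*√69/69))) + 18472 = (29323 + (4370 + (2 - 5*√69/69))) + 18472 = (29323 + (4372 - 5*√69/69)) + 18472 = (33695 - 5*√69/69) + 18472 = 52167 - 5*√69/69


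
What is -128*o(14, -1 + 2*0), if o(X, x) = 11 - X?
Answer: 384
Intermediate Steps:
-128*o(14, -1 + 2*0) = -128*(11 - 1*14) = -128*(11 - 14) = -128*(-3) = 384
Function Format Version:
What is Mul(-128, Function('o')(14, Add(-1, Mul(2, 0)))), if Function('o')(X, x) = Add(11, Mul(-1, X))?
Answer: 384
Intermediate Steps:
Mul(-128, Function('o')(14, Add(-1, Mul(2, 0)))) = Mul(-128, Add(11, Mul(-1, 14))) = Mul(-128, Add(11, -14)) = Mul(-128, -3) = 384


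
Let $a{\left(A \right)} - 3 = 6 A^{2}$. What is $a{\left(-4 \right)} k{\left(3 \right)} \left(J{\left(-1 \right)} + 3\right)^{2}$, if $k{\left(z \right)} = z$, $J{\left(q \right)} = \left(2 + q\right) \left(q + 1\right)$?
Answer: $2673$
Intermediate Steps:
$a{\left(A \right)} = 3 + 6 A^{2}$
$J{\left(q \right)} = \left(1 + q\right) \left(2 + q\right)$ ($J{\left(q \right)} = \left(2 + q\right) \left(1 + q\right) = \left(1 + q\right) \left(2 + q\right)$)
$a{\left(-4 \right)} k{\left(3 \right)} \left(J{\left(-1 \right)} + 3\right)^{2} = \left(3 + 6 \left(-4\right)^{2}\right) 3 \left(\left(2 + \left(-1\right)^{2} + 3 \left(-1\right)\right) + 3\right)^{2} = \left(3 + 6 \cdot 16\right) 3 \left(\left(2 + 1 - 3\right) + 3\right)^{2} = \left(3 + 96\right) 3 \left(0 + 3\right)^{2} = 99 \cdot 3 \cdot 3^{2} = 297 \cdot 9 = 2673$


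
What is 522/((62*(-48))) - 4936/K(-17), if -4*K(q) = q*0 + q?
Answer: -9794503/8432 ≈ -1161.6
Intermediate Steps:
K(q) = -q/4 (K(q) = -(q*0 + q)/4 = -(0 + q)/4 = -q/4)
522/((62*(-48))) - 4936/K(-17) = 522/((62*(-48))) - 4936/((-¼*(-17))) = 522/(-2976) - 4936/17/4 = 522*(-1/2976) - 4936*4/17 = -87/496 - 19744/17 = -9794503/8432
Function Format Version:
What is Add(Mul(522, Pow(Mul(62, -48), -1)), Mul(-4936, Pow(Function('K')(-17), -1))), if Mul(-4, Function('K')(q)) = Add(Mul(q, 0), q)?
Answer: Rational(-9794503, 8432) ≈ -1161.6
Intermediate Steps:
Function('K')(q) = Mul(Rational(-1, 4), q) (Function('K')(q) = Mul(Rational(-1, 4), Add(Mul(q, 0), q)) = Mul(Rational(-1, 4), Add(0, q)) = Mul(Rational(-1, 4), q))
Add(Mul(522, Pow(Mul(62, -48), -1)), Mul(-4936, Pow(Function('K')(-17), -1))) = Add(Mul(522, Pow(Mul(62, -48), -1)), Mul(-4936, Pow(Mul(Rational(-1, 4), -17), -1))) = Add(Mul(522, Pow(-2976, -1)), Mul(-4936, Pow(Rational(17, 4), -1))) = Add(Mul(522, Rational(-1, 2976)), Mul(-4936, Rational(4, 17))) = Add(Rational(-87, 496), Rational(-19744, 17)) = Rational(-9794503, 8432)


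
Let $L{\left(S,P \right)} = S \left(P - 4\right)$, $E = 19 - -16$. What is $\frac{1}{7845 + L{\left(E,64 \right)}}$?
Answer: $\frac{1}{9945} \approx 0.00010055$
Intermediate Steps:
$E = 35$ ($E = 19 + 16 = 35$)
$L{\left(S,P \right)} = S \left(-4 + P\right)$
$\frac{1}{7845 + L{\left(E,64 \right)}} = \frac{1}{7845 + 35 \left(-4 + 64\right)} = \frac{1}{7845 + 35 \cdot 60} = \frac{1}{7845 + 2100} = \frac{1}{9945}$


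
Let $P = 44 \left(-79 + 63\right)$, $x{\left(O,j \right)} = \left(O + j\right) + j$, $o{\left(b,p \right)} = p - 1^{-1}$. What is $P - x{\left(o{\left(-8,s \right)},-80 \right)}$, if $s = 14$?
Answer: $-557$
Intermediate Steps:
$o{\left(b,p \right)} = -1 + p$ ($o{\left(b,p \right)} = p - 1 = -1 + p$)
$x{\left(O,j \right)} = O + 2 j$
$P = -704$ ($P = 44 \left(-16\right) = -704$)
$P - x{\left(o{\left(-8,s \right)},-80 \right)} = -704 - \left(\left(-1 + 14\right) + 2 \left(-80\right)\right) = -704 - \left(13 - 160\right) = -704 - -147 = -704 + 147 = -557$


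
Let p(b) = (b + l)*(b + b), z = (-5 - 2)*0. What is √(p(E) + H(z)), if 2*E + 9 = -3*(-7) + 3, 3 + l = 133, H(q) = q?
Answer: 5*√330/2 ≈ 45.415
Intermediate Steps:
z = 0 (z = -7*0 = 0)
l = 130 (l = -3 + 133 = 130)
E = 15/2 (E = -9/2 + (-3*(-7) + 3)/2 = -9/2 + (21 + 3)/2 = -9/2 + (½)*24 = -9/2 + 12 = 15/2 ≈ 7.5000)
p(b) = 2*b*(130 + b) (p(b) = (b + 130)*(b + b) = (130 + b)*(2*b) = 2*b*(130 + b))
√(p(E) + H(z)) = √(2*(15/2)*(130 + 15/2) + 0) = √(2*(15/2)*(275/2) + 0) = √(4125/2 + 0) = √(4125/2) = 5*√330/2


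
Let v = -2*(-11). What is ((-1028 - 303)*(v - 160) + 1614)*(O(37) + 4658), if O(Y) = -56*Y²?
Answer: -13342135752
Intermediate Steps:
v = 22
((-1028 - 303)*(v - 160) + 1614)*(O(37) + 4658) = ((-1028 - 303)*(22 - 160) + 1614)*(-56*37² + 4658) = (-1331*(-138) + 1614)*(-56*1369 + 4658) = (183678 + 1614)*(-76664 + 4658) = 185292*(-72006) = -13342135752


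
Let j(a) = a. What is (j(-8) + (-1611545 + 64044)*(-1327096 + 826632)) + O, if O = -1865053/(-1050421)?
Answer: 813518018736197029/1050421 ≈ 7.7447e+11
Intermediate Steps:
O = 1865053/1050421 (O = -1865053*(-1/1050421) = 1865053/1050421 ≈ 1.7755)
(j(-8) + (-1611545 + 64044)*(-1327096 + 826632)) + O = (-8 + (-1611545 + 64044)*(-1327096 + 826632)) + 1865053/1050421 = (-8 - 1547501*(-500464)) + 1865053/1050421 = (-8 + 774468540464) + 1865053/1050421 = 774468540456 + 1865053/1050421 = 813518018736197029/1050421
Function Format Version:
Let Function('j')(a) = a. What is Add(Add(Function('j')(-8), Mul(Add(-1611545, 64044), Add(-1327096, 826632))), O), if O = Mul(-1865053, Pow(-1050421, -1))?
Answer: Rational(813518018736197029, 1050421) ≈ 7.7447e+11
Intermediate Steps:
O = Rational(1865053, 1050421) (O = Mul(-1865053, Rational(-1, 1050421)) = Rational(1865053, 1050421) ≈ 1.7755)
Add(Add(Function('j')(-8), Mul(Add(-1611545, 64044), Add(-1327096, 826632))), O) = Add(Add(-8, Mul(Add(-1611545, 64044), Add(-1327096, 826632))), Rational(1865053, 1050421)) = Add(Add(-8, Mul(-1547501, -500464)), Rational(1865053, 1050421)) = Add(Add(-8, 774468540464), Rational(1865053, 1050421)) = Add(774468540456, Rational(1865053, 1050421)) = Rational(813518018736197029, 1050421)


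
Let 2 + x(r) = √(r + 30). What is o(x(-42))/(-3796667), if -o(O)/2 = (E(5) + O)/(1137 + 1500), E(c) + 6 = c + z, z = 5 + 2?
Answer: 8/10011810879 + 4*I*√3/10011810879 ≈ 7.9906e-10 + 6.92e-10*I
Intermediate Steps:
z = 7
E(c) = 1 + c (E(c) = -6 + (c + 7) = -6 + (7 + c) = 1 + c)
x(r) = -2 + √(30 + r) (x(r) = -2 + √(r + 30) = -2 + √(30 + r))
o(O) = -4/879 - 2*O/2637 (o(O) = -2*((1 + 5) + O)/(1137 + 1500) = -2*(6 + O)/2637 = -2*(2/879 + O/2637) = -4/879 - 2*O/2637)
o(x(-42))/(-3796667) = (-4/879 - 2*(-2 + √(30 - 42))/2637)/(-3796667) = (-4/879 - 2*(-2 + √(-12))/2637)*(-1/3796667) = (-4/879 - 2*(-2 + 2*I*√3)/2637)*(-1/3796667) = (-4/879 + (4/2637 - 4*I*√3/2637))*(-1/3796667) = (-8/2637 - 4*I*√3/2637)*(-1/3796667) = 8/10011810879 + 4*I*√3/10011810879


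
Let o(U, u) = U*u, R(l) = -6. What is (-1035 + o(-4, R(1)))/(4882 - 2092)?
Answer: -337/930 ≈ -0.36237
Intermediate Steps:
(-1035 + o(-4, R(1)))/(4882 - 2092) = (-1035 - 4*(-6))/(4882 - 2092) = (-1035 + 24)/2790 = -1011*1/2790 = -337/930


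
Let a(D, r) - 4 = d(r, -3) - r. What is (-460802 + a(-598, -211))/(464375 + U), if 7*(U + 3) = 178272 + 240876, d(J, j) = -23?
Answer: -1612135/1834876 ≈ -0.87861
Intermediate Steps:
a(D, r) = -19 - r (a(D, r) = 4 + (-23 - r) = -19 - r)
U = 419127/7 (U = -3 + (178272 + 240876)/7 = -3 + (⅐)*419148 = -3 + 419148/7 = 419127/7 ≈ 59875.)
(-460802 + a(-598, -211))/(464375 + U) = (-460802 + (-19 - 1*(-211)))/(464375 + 419127/7) = (-460802 + (-19 + 211))/(3669752/7) = (-460802 + 192)*(7/3669752) = -460610*7/3669752 = -1612135/1834876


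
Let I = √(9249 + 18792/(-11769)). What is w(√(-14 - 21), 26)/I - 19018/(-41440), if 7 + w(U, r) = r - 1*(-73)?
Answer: 257/560 + 92*√142316879649/36277563 ≈ 1.4156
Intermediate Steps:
w(U, r) = 66 + r (w(U, r) = -7 + (r - 1*(-73)) = -7 + (r + 73) = -7 + (73 + r) = 66 + r)
I = √142316879649/3923 (I = √(9249 + 18792*(-1/11769)) = √(9249 - 6264/3923) = √(36277563/3923) = √142316879649/3923 ≈ 96.163)
w(√(-14 - 21), 26)/I - 19018/(-41440) = (66 + 26)/((√142316879649/3923)) - 19018/(-41440) = 92*(√142316879649/36277563) - 19018*(-1/41440) = 92*√142316879649/36277563 + 257/560 = 257/560 + 92*√142316879649/36277563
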